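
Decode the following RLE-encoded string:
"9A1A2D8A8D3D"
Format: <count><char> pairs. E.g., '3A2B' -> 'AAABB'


Expanding each <count><char> pair:
  9A -> 'AAAAAAAAA'
  1A -> 'A'
  2D -> 'DD'
  8A -> 'AAAAAAAA'
  8D -> 'DDDDDDDD'
  3D -> 'DDD'

Decoded = AAAAAAAAAADDAAAAAAAADDDDDDDDDDD


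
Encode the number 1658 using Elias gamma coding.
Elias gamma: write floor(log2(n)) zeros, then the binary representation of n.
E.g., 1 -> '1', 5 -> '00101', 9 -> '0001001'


num_bits = floor(log2(1658)) + 1 = 11
leading_zeros = num_bits - 1 = 10
binary(1658) = 11001111010

Elias gamma(1658) = '0000000000' + '11001111010' = 000000000011001111010 (21 bits)


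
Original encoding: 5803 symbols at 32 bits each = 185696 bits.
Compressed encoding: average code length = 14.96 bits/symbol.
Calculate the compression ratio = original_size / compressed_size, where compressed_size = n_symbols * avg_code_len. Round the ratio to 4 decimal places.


original_size = n_symbols * orig_bits = 5803 * 32 = 185696 bits
compressed_size = n_symbols * avg_code_len = 5803 * 14.96 = 86812.88 bits
ratio = original_size / compressed_size = 185696 / 86812.88 = 2.139

Compression ratio = 2.139


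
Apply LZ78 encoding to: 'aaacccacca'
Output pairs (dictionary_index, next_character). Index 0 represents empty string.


LZ78 encoding steps:
Dictionary: {0: ''}
Step 1: w='' (idx 0), next='a' -> output (0, 'a'), add 'a' as idx 1
Step 2: w='a' (idx 1), next='a' -> output (1, 'a'), add 'aa' as idx 2
Step 3: w='' (idx 0), next='c' -> output (0, 'c'), add 'c' as idx 3
Step 4: w='c' (idx 3), next='c' -> output (3, 'c'), add 'cc' as idx 4
Step 5: w='a' (idx 1), next='c' -> output (1, 'c'), add 'ac' as idx 5
Step 6: w='c' (idx 3), next='a' -> output (3, 'a'), add 'ca' as idx 6


Encoded: [(0, 'a'), (1, 'a'), (0, 'c'), (3, 'c'), (1, 'c'), (3, 'a')]


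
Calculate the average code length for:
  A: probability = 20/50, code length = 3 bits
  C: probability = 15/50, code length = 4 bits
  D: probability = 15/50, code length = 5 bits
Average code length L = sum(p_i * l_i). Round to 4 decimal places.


Weighted contributions p_i * l_i:
  A: (20/50) * 3 = 60/50
  C: (15/50) * 4 = 60/50
  D: (15/50) * 5 = 75/50
Sum = (60 + 60 + 75)/50 = 195/50

L = 195/50 = 3.9000 bits/symbol


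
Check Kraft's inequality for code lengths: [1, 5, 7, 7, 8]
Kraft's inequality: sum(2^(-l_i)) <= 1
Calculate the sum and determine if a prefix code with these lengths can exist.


Sum = 2^(-1) + 2^(-5) + 2^(-7) + 2^(-7) + 2^(-8)
    = 0.5 + 0.03125 + 0.0078125 + 0.0078125 + 0.00390625
    = 141/256 = 0.55078125
Since 0.55078125 <= 1, Kraft's inequality IS satisfied.
A prefix code with these lengths CAN exist.

Kraft sum = 0.55078125. Satisfied.


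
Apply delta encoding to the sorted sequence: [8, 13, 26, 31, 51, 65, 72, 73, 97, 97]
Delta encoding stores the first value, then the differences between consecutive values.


First value: 8
Deltas:
  13 - 8 = 5
  26 - 13 = 13
  31 - 26 = 5
  51 - 31 = 20
  65 - 51 = 14
  72 - 65 = 7
  73 - 72 = 1
  97 - 73 = 24
  97 - 97 = 0


Delta encoded: [8, 5, 13, 5, 20, 14, 7, 1, 24, 0]


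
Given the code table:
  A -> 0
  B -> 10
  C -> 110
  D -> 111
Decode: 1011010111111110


Decoding:
10 -> B
110 -> C
10 -> B
111 -> D
111 -> D
110 -> C


Result: BCBDDC


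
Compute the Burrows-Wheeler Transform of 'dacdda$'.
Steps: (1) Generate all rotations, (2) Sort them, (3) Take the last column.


Rotations (sorted):
  0: $dacdda -> last char: a
  1: a$dacdd -> last char: d
  2: acdda$d -> last char: d
  3: cdda$da -> last char: a
  4: da$dacd -> last char: d
  5: dacdda$ -> last char: $
  6: dda$dac -> last char: c


BWT = addad$c


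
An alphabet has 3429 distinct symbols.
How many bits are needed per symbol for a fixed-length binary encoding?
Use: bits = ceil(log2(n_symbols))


log2(3429) = 11.7436
Bracket: 2^11 = 2048 < 3429 <= 2^12 = 4096
So ceil(log2(3429)) = 12

bits = ceil(log2(3429)) = ceil(11.7436) = 12 bits


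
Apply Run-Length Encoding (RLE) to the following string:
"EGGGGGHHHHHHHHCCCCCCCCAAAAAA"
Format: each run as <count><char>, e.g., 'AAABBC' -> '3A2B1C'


Scanning runs left to right:
  i=0: run of 'E' x 1 -> '1E'
  i=1: run of 'G' x 5 -> '5G'
  i=6: run of 'H' x 8 -> '8H'
  i=14: run of 'C' x 8 -> '8C'
  i=22: run of 'A' x 6 -> '6A'

RLE = 1E5G8H8C6A


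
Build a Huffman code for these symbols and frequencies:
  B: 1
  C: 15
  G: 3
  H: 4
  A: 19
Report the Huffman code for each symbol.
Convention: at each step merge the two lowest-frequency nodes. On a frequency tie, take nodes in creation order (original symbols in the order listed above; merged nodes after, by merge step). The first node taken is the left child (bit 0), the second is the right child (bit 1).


Huffman tree construction:
Step 1: Merge B(1) + G(3) = 4
Step 2: Merge H(4) + (B+G)(4) = 8
Step 3: Merge (H+(B+G))(8) + C(15) = 23
Step 4: Merge A(19) + ((H+(B+G))+C)(23) = 42
Read each symbol's code off the tree from the root (left child = 0, right child = 1).

Codes:
  B: 1010 (length 4)
  C: 11 (length 2)
  G: 1011 (length 4)
  H: 100 (length 3)
  A: 0 (length 1)
Average code length: 77/42 = 1.8333 bits/symbol


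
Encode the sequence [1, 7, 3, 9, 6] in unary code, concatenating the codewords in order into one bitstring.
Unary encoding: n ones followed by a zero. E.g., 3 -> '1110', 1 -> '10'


Encode each number as n ones followed by a terminating 0:
  1 -> 10 (2 bits)
  7 -> 11111110 (8 bits)
  3 -> 1110 (4 bits)
  9 -> 1111111110 (10 bits)
  6 -> 1111110 (7 bits)
Total length = 2 + 8 + 4 + 10 + 7 = 31 bits.

Unary([1, 7, 3, 9, 6]) = 1011111110111011111111101111110 (31 bits)


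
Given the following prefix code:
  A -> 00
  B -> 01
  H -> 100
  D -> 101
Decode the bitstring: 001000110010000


Decoding step by step:
Bits 00 -> A
Bits 100 -> H
Bits 01 -> B
Bits 100 -> H
Bits 100 -> H
Bits 00 -> A


Decoded message: AHBHHA


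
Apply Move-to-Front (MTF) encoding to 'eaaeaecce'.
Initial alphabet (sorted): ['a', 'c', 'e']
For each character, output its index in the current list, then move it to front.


MTF encoding:
'e': index 2 in ['a', 'c', 'e'] -> ['e', 'a', 'c']
'a': index 1 in ['e', 'a', 'c'] -> ['a', 'e', 'c']
'a': index 0 in ['a', 'e', 'c'] -> ['a', 'e', 'c']
'e': index 1 in ['a', 'e', 'c'] -> ['e', 'a', 'c']
'a': index 1 in ['e', 'a', 'c'] -> ['a', 'e', 'c']
'e': index 1 in ['a', 'e', 'c'] -> ['e', 'a', 'c']
'c': index 2 in ['e', 'a', 'c'] -> ['c', 'e', 'a']
'c': index 0 in ['c', 'e', 'a'] -> ['c', 'e', 'a']
'e': index 1 in ['c', 'e', 'a'] -> ['e', 'c', 'a']


Output: [2, 1, 0, 1, 1, 1, 2, 0, 1]


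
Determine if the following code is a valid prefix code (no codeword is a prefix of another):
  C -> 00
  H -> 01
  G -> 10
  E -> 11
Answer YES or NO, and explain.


Checking each pair (does one codeword prefix another?):
  C='00' vs H='01': no prefix
  C='00' vs G='10': no prefix
  C='00' vs E='11': no prefix
  H='01' vs C='00': no prefix
  H='01' vs G='10': no prefix
  H='01' vs E='11': no prefix
  G='10' vs C='00': no prefix
  G='10' vs H='01': no prefix
  G='10' vs E='11': no prefix
  E='11' vs C='00': no prefix
  E='11' vs H='01': no prefix
  E='11' vs G='10': no prefix
No violation found over all pairs.

YES -- this is a valid prefix code. No codeword is a prefix of any other codeword.


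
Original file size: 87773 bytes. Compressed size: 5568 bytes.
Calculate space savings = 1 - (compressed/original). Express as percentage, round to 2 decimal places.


ratio = compressed/original = 5568/87773 = 0.063436
savings = 1 - ratio = 1 - 0.063436 = 0.936564
as a percentage: 0.936564 * 100 = 93.66%

Space savings = 1 - 5568/87773 = 93.66%


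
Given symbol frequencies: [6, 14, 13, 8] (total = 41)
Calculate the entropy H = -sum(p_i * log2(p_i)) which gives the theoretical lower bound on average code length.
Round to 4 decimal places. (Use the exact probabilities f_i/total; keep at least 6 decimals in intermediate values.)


Per-symbol terms -p_i * log2(p_i) with p_i = f_i/41:
  p = 6/41 = 0.146341: log2(p) = -2.772590, -p*log2(p) = 0.405745
  p = 14/41 = 0.341463: log2(p) = -1.550197, -p*log2(p) = 0.529336
  p = 13/41 = 0.317073: log2(p) = -1.657112, -p*log2(p) = 0.525426
  p = 8/41 = 0.195122: log2(p) = -2.357552, -p*log2(p) = 0.460010
H = 0.405745 + 0.529336 + 0.525426 + 0.460010 = 1.920517

H = 1.9205 bits/symbol


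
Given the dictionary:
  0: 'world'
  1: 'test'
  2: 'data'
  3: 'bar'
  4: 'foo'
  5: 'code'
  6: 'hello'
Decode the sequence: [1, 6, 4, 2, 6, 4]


Look up each index in the dictionary:
  1 -> 'test'
  6 -> 'hello'
  4 -> 'foo'
  2 -> 'data'
  6 -> 'hello'
  4 -> 'foo'

Decoded: "test hello foo data hello foo"


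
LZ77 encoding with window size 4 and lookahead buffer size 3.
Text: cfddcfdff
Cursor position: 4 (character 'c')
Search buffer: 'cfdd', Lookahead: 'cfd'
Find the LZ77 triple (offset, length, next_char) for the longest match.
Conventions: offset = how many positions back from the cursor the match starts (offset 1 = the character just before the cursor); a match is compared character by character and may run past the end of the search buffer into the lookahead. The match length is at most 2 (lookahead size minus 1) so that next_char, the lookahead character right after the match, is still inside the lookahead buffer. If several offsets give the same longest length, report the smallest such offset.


Try each offset into the search buffer:
  offset=1 (pos 3, char 'd'): match length 0
  offset=2 (pos 2, char 'd'): match length 0
  offset=3 (pos 1, char 'f'): match length 0
  offset=4 (pos 0, char 'c'): match length 2
Longest match has length 2 at offset 4.
next_char = character at position 4 + 2 = 6 -> 'd'

Best match: offset=4, length=2 (matching 'cf' starting at position 0)
LZ77 triple: (4, 2, 'd')


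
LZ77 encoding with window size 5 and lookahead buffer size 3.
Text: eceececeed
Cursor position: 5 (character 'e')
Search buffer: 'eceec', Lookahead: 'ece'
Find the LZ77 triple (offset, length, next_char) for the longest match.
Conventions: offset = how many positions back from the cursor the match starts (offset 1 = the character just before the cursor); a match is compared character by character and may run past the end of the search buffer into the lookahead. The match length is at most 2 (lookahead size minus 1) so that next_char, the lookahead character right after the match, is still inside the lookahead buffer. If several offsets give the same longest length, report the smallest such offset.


Try each offset into the search buffer:
  offset=1 (pos 4, char 'c'): match length 0
  offset=2 (pos 3, char 'e'): match length 2
  offset=3 (pos 2, char 'e'): match length 1
  offset=4 (pos 1, char 'c'): match length 0
  offset=5 (pos 0, char 'e'): match length 2
Longest match has length 2, found at offsets 2, 5; take the smallest, offset 2.
next_char = character at position 5 + 2 = 7 -> 'e'

Best match: offset=2, length=2 (matching 'ec' starting at position 3)
LZ77 triple: (2, 2, 'e')


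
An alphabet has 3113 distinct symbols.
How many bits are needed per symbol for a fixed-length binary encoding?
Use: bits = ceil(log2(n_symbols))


log2(3113) = 11.6041
Bracket: 2^11 = 2048 < 3113 <= 2^12 = 4096
So ceil(log2(3113)) = 12

bits = ceil(log2(3113)) = ceil(11.6041) = 12 bits


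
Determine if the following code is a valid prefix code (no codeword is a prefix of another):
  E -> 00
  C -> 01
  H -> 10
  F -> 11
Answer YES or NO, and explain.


Checking each pair (does one codeword prefix another?):
  E='00' vs C='01': no prefix
  E='00' vs H='10': no prefix
  E='00' vs F='11': no prefix
  C='01' vs E='00': no prefix
  C='01' vs H='10': no prefix
  C='01' vs F='11': no prefix
  H='10' vs E='00': no prefix
  H='10' vs C='01': no prefix
  H='10' vs F='11': no prefix
  F='11' vs E='00': no prefix
  F='11' vs C='01': no prefix
  F='11' vs H='10': no prefix
No violation found over all pairs.

YES -- this is a valid prefix code. No codeword is a prefix of any other codeword.


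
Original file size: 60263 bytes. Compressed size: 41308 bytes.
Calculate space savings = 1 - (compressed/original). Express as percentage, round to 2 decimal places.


ratio = compressed/original = 41308/60263 = 0.685462
savings = 1 - ratio = 1 - 0.685462 = 0.314538
as a percentage: 0.314538 * 100 = 31.45%

Space savings = 1 - 41308/60263 = 31.45%


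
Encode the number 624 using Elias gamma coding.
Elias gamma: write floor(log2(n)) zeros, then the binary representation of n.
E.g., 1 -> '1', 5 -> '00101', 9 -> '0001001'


num_bits = floor(log2(624)) + 1 = 10
leading_zeros = num_bits - 1 = 9
binary(624) = 1001110000

Elias gamma(624) = '000000000' + '1001110000' = 0000000001001110000 (19 bits)


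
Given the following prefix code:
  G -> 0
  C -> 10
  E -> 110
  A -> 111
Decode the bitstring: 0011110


Decoding step by step:
Bits 0 -> G
Bits 0 -> G
Bits 111 -> A
Bits 10 -> C


Decoded message: GGAC


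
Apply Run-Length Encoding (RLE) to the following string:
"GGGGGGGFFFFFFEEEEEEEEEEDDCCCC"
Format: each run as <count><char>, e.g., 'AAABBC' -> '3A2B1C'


Scanning runs left to right:
  i=0: run of 'G' x 7 -> '7G'
  i=7: run of 'F' x 6 -> '6F'
  i=13: run of 'E' x 10 -> '10E'
  i=23: run of 'D' x 2 -> '2D'
  i=25: run of 'C' x 4 -> '4C'

RLE = 7G6F10E2D4C


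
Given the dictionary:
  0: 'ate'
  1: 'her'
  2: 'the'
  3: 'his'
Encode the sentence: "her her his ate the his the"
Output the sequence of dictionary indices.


Look up each word in the dictionary:
  'her' -> 1
  'her' -> 1
  'his' -> 3
  'ate' -> 0
  'the' -> 2
  'his' -> 3
  'the' -> 2

Encoded: [1, 1, 3, 0, 2, 3, 2]


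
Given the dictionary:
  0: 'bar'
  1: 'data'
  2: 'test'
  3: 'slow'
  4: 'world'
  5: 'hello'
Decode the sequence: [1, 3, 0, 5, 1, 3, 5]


Look up each index in the dictionary:
  1 -> 'data'
  3 -> 'slow'
  0 -> 'bar'
  5 -> 'hello'
  1 -> 'data'
  3 -> 'slow'
  5 -> 'hello'

Decoded: "data slow bar hello data slow hello"


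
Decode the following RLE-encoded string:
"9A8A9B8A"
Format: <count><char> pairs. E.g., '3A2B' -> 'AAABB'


Expanding each <count><char> pair:
  9A -> 'AAAAAAAAA'
  8A -> 'AAAAAAAA'
  9B -> 'BBBBBBBBB'
  8A -> 'AAAAAAAA'

Decoded = AAAAAAAAAAAAAAAAABBBBBBBBBAAAAAAAA


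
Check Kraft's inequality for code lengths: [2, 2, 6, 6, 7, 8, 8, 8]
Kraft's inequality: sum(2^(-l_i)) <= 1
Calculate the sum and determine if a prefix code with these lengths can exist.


Sum = 2^(-2) + 2^(-2) + 2^(-6) + 2^(-6) + 2^(-7) + 2^(-8) + 2^(-8) + 2^(-8)
    = 0.25 + 0.25 + 0.015625 + 0.015625 + 0.0078125 + 0.00390625 + 0.00390625 + 0.00390625
    = 141/256 = 0.55078125
Since 0.55078125 <= 1, Kraft's inequality IS satisfied.
A prefix code with these lengths CAN exist.

Kraft sum = 0.55078125. Satisfied.


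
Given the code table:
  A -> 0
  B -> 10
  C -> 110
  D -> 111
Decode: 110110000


Decoding:
110 -> C
110 -> C
0 -> A
0 -> A
0 -> A


Result: CCAAA


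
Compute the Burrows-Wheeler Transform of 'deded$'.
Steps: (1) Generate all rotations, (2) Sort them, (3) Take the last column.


Rotations (sorted):
  0: $deded -> last char: d
  1: d$dede -> last char: e
  2: ded$de -> last char: e
  3: deded$ -> last char: $
  4: ed$ded -> last char: d
  5: eded$d -> last char: d


BWT = dee$dd


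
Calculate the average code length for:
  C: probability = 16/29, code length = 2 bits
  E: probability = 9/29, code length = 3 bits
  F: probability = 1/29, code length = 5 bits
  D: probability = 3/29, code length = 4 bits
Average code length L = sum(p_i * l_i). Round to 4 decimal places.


Weighted contributions p_i * l_i:
  C: (16/29) * 2 = 32/29
  E: (9/29) * 3 = 27/29
  F: (1/29) * 5 = 5/29
  D: (3/29) * 4 = 12/29
Sum = (32 + 27 + 5 + 12)/29 = 76/29

L = 76/29 = 2.6207 bits/symbol


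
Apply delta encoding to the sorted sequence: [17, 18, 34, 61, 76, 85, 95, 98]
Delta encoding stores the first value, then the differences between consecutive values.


First value: 17
Deltas:
  18 - 17 = 1
  34 - 18 = 16
  61 - 34 = 27
  76 - 61 = 15
  85 - 76 = 9
  95 - 85 = 10
  98 - 95 = 3


Delta encoded: [17, 1, 16, 27, 15, 9, 10, 3]


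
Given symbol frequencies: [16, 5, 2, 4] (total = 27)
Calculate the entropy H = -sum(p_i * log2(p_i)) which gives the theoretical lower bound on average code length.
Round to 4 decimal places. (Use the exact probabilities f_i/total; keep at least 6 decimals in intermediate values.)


Per-symbol terms -p_i * log2(p_i) with p_i = f_i/27:
  p = 16/27 = 0.592593: log2(p) = -0.754888, -p*log2(p) = 0.447341
  p = 5/27 = 0.185185: log2(p) = -2.432959, -p*log2(p) = 0.450548
  p = 2/27 = 0.074074: log2(p) = -3.754888, -p*log2(p) = 0.278140
  p = 4/27 = 0.148148: log2(p) = -2.754888, -p*log2(p) = 0.408131
H = 0.447341 + 0.450548 + 0.278140 + 0.408131 = 1.584160

H = 1.5842 bits/symbol


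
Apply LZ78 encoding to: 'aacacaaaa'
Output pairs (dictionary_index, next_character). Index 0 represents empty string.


LZ78 encoding steps:
Dictionary: {0: ''}
Step 1: w='' (idx 0), next='a' -> output (0, 'a'), add 'a' as idx 1
Step 2: w='a' (idx 1), next='c' -> output (1, 'c'), add 'ac' as idx 2
Step 3: w='ac' (idx 2), next='a' -> output (2, 'a'), add 'aca' as idx 3
Step 4: w='a' (idx 1), next='a' -> output (1, 'a'), add 'aa' as idx 4
Step 5: w='a' (idx 1), end of input -> output (1, '')


Encoded: [(0, 'a'), (1, 'c'), (2, 'a'), (1, 'a'), (1, '')]


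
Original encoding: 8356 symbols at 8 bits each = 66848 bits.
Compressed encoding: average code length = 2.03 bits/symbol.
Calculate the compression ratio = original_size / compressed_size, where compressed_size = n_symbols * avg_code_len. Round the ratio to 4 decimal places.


original_size = n_symbols * orig_bits = 8356 * 8 = 66848 bits
compressed_size = n_symbols * avg_code_len = 8356 * 2.03 = 16962.68 bits
ratio = original_size / compressed_size = 66848 / 16962.68 = 3.9409

Compression ratio = 3.9409


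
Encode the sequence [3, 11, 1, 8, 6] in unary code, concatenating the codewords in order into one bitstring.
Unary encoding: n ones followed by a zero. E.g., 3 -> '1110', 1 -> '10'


Encode each number as n ones followed by a terminating 0:
  3 -> 1110 (4 bits)
  11 -> 111111111110 (12 bits)
  1 -> 10 (2 bits)
  8 -> 111111110 (9 bits)
  6 -> 1111110 (7 bits)
Total length = 4 + 12 + 2 + 9 + 7 = 34 bits.

Unary([3, 11, 1, 8, 6]) = 1110111111111110101111111101111110 (34 bits)


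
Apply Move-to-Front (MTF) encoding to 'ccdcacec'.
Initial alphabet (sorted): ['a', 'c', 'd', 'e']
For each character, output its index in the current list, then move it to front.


MTF encoding:
'c': index 1 in ['a', 'c', 'd', 'e'] -> ['c', 'a', 'd', 'e']
'c': index 0 in ['c', 'a', 'd', 'e'] -> ['c', 'a', 'd', 'e']
'd': index 2 in ['c', 'a', 'd', 'e'] -> ['d', 'c', 'a', 'e']
'c': index 1 in ['d', 'c', 'a', 'e'] -> ['c', 'd', 'a', 'e']
'a': index 2 in ['c', 'd', 'a', 'e'] -> ['a', 'c', 'd', 'e']
'c': index 1 in ['a', 'c', 'd', 'e'] -> ['c', 'a', 'd', 'e']
'e': index 3 in ['c', 'a', 'd', 'e'] -> ['e', 'c', 'a', 'd']
'c': index 1 in ['e', 'c', 'a', 'd'] -> ['c', 'e', 'a', 'd']


Output: [1, 0, 2, 1, 2, 1, 3, 1]


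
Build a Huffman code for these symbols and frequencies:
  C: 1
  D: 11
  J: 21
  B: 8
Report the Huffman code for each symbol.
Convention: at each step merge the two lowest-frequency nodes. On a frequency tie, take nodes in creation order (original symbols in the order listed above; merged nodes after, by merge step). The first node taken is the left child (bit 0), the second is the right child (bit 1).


Huffman tree construction:
Step 1: Merge C(1) + B(8) = 9
Step 2: Merge (C+B)(9) + D(11) = 20
Step 3: Merge ((C+B)+D)(20) + J(21) = 41
Read each symbol's code off the tree from the root (left child = 0, right child = 1).

Codes:
  C: 000 (length 3)
  D: 01 (length 2)
  J: 1 (length 1)
  B: 001 (length 3)
Average code length: 70/41 = 1.7073 bits/symbol


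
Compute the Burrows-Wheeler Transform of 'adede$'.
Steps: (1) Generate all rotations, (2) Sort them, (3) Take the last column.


Rotations (sorted):
  0: $adede -> last char: e
  1: adede$ -> last char: $
  2: de$ade -> last char: e
  3: dede$a -> last char: a
  4: e$aded -> last char: d
  5: ede$ad -> last char: d


BWT = e$eadd


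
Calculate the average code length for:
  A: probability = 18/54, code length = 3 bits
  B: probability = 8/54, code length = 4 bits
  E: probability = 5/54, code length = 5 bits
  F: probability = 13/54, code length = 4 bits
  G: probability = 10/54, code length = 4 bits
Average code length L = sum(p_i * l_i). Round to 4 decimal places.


Weighted contributions p_i * l_i:
  A: (18/54) * 3 = 54/54
  B: (8/54) * 4 = 32/54
  E: (5/54) * 5 = 25/54
  F: (13/54) * 4 = 52/54
  G: (10/54) * 4 = 40/54
Sum = (54 + 32 + 25 + 52 + 40)/54 = 203/54

L = 203/54 = 3.7593 bits/symbol


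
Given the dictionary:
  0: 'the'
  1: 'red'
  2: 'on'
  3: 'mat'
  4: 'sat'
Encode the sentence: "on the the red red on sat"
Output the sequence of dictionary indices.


Look up each word in the dictionary:
  'on' -> 2
  'the' -> 0
  'the' -> 0
  'red' -> 1
  'red' -> 1
  'on' -> 2
  'sat' -> 4

Encoded: [2, 0, 0, 1, 1, 2, 4]


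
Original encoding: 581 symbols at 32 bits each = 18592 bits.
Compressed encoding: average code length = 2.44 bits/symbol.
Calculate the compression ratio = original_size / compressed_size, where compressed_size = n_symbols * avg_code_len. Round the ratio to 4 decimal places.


original_size = n_symbols * orig_bits = 581 * 32 = 18592 bits
compressed_size = n_symbols * avg_code_len = 581 * 2.44 = 1417.64 bits
ratio = original_size / compressed_size = 18592 / 1417.64 = 13.1148

Compression ratio = 13.1148


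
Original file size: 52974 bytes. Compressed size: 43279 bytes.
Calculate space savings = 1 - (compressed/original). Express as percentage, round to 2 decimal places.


ratio = compressed/original = 43279/52974 = 0.816986
savings = 1 - ratio = 1 - 0.816986 = 0.183014
as a percentage: 0.183014 * 100 = 18.3%

Space savings = 1 - 43279/52974 = 18.3%


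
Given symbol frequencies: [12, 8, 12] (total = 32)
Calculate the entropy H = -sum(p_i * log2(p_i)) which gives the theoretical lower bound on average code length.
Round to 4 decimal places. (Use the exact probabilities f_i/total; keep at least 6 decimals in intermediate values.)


Per-symbol terms -p_i * log2(p_i) with p_i = f_i/32:
  p = 12/32 = 0.375000: log2(p) = -1.415037, -p*log2(p) = 0.530639
  p = 8/32 = 0.250000: log2(p) = -2.000000, -p*log2(p) = 0.500000
  p = 12/32 = 0.375000: log2(p) = -1.415037, -p*log2(p) = 0.530639
H = 0.530639 + 0.500000 + 0.530639 = 1.561278

H = 1.5613 bits/symbol


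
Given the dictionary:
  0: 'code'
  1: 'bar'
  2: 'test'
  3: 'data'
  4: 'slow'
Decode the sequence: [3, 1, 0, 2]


Look up each index in the dictionary:
  3 -> 'data'
  1 -> 'bar'
  0 -> 'code'
  2 -> 'test'

Decoded: "data bar code test"


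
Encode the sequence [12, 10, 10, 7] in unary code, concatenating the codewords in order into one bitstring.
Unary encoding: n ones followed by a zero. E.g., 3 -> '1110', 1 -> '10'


Encode each number as n ones followed by a terminating 0:
  12 -> 1111111111110 (13 bits)
  10 -> 11111111110 (11 bits)
  10 -> 11111111110 (11 bits)
  7 -> 11111110 (8 bits)
Total length = 13 + 11 + 11 + 8 = 43 bits.

Unary([12, 10, 10, 7]) = 1111111111110111111111101111111111011111110 (43 bits)


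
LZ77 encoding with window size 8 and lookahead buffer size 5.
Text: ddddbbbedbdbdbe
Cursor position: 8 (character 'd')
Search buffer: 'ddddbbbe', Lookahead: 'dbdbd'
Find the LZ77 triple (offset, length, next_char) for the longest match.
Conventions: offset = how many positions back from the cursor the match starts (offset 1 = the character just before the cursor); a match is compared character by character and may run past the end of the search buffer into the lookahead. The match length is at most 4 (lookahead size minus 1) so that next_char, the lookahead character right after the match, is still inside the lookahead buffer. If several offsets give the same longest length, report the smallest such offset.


Try each offset into the search buffer:
  offset=1 (pos 7, char 'e'): match length 0
  offset=2 (pos 6, char 'b'): match length 0
  offset=3 (pos 5, char 'b'): match length 0
  offset=4 (pos 4, char 'b'): match length 0
  offset=5 (pos 3, char 'd'): match length 2
  offset=6 (pos 2, char 'd'): match length 1
  offset=7 (pos 1, char 'd'): match length 1
  offset=8 (pos 0, char 'd'): match length 1
Longest match has length 2 at offset 5.
next_char = character at position 8 + 2 = 10 -> 'd'

Best match: offset=5, length=2 (matching 'db' starting at position 3)
LZ77 triple: (5, 2, 'd')


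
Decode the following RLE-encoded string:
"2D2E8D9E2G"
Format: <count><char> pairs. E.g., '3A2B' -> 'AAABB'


Expanding each <count><char> pair:
  2D -> 'DD'
  2E -> 'EE'
  8D -> 'DDDDDDDD'
  9E -> 'EEEEEEEEE'
  2G -> 'GG'

Decoded = DDEEDDDDDDDDEEEEEEEEEGG


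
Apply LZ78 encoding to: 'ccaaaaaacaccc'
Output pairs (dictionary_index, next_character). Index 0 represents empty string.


LZ78 encoding steps:
Dictionary: {0: ''}
Step 1: w='' (idx 0), next='c' -> output (0, 'c'), add 'c' as idx 1
Step 2: w='c' (idx 1), next='a' -> output (1, 'a'), add 'ca' as idx 2
Step 3: w='' (idx 0), next='a' -> output (0, 'a'), add 'a' as idx 3
Step 4: w='a' (idx 3), next='a' -> output (3, 'a'), add 'aa' as idx 4
Step 5: w='aa' (idx 4), next='c' -> output (4, 'c'), add 'aac' as idx 5
Step 6: w='a' (idx 3), next='c' -> output (3, 'c'), add 'ac' as idx 6
Step 7: w='c' (idx 1), next='c' -> output (1, 'c'), add 'cc' as idx 7


Encoded: [(0, 'c'), (1, 'a'), (0, 'a'), (3, 'a'), (4, 'c'), (3, 'c'), (1, 'c')]


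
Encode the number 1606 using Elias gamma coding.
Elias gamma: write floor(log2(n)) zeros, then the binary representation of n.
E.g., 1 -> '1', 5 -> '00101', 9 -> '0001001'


num_bits = floor(log2(1606)) + 1 = 11
leading_zeros = num_bits - 1 = 10
binary(1606) = 11001000110

Elias gamma(1606) = '0000000000' + '11001000110' = 000000000011001000110 (21 bits)


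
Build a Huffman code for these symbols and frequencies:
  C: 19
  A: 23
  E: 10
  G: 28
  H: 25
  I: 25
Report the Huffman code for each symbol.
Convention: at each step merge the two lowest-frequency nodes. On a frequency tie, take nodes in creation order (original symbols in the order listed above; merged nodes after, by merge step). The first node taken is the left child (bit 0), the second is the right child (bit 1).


Huffman tree construction:
Step 1: Merge E(10) + C(19) = 29
Step 2: Merge A(23) + H(25) = 48
Step 3: Merge I(25) + G(28) = 53
Step 4: Merge (E+C)(29) + (A+H)(48) = 77
Step 5: Merge (I+G)(53) + ((E+C)+(A+H))(77) = 130
Read each symbol's code off the tree from the root (left child = 0, right child = 1).

Codes:
  C: 101 (length 3)
  A: 110 (length 3)
  E: 100 (length 3)
  G: 01 (length 2)
  H: 111 (length 3)
  I: 00 (length 2)
Average code length: 337/130 = 2.5923 bits/symbol


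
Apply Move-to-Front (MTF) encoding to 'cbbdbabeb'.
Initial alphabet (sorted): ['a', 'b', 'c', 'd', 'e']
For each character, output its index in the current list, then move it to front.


MTF encoding:
'c': index 2 in ['a', 'b', 'c', 'd', 'e'] -> ['c', 'a', 'b', 'd', 'e']
'b': index 2 in ['c', 'a', 'b', 'd', 'e'] -> ['b', 'c', 'a', 'd', 'e']
'b': index 0 in ['b', 'c', 'a', 'd', 'e'] -> ['b', 'c', 'a', 'd', 'e']
'd': index 3 in ['b', 'c', 'a', 'd', 'e'] -> ['d', 'b', 'c', 'a', 'e']
'b': index 1 in ['d', 'b', 'c', 'a', 'e'] -> ['b', 'd', 'c', 'a', 'e']
'a': index 3 in ['b', 'd', 'c', 'a', 'e'] -> ['a', 'b', 'd', 'c', 'e']
'b': index 1 in ['a', 'b', 'd', 'c', 'e'] -> ['b', 'a', 'd', 'c', 'e']
'e': index 4 in ['b', 'a', 'd', 'c', 'e'] -> ['e', 'b', 'a', 'd', 'c']
'b': index 1 in ['e', 'b', 'a', 'd', 'c'] -> ['b', 'e', 'a', 'd', 'c']


Output: [2, 2, 0, 3, 1, 3, 1, 4, 1]


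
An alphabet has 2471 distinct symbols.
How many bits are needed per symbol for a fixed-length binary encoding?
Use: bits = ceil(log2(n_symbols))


log2(2471) = 11.2709
Bracket: 2^11 = 2048 < 2471 <= 2^12 = 4096
So ceil(log2(2471)) = 12

bits = ceil(log2(2471)) = ceil(11.2709) = 12 bits


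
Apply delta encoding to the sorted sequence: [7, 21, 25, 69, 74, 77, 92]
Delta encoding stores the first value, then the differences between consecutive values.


First value: 7
Deltas:
  21 - 7 = 14
  25 - 21 = 4
  69 - 25 = 44
  74 - 69 = 5
  77 - 74 = 3
  92 - 77 = 15


Delta encoded: [7, 14, 4, 44, 5, 3, 15]


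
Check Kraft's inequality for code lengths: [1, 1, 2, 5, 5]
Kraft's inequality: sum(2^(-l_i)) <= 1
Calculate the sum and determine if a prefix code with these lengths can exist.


Sum = 2^(-1) + 2^(-1) + 2^(-2) + 2^(-5) + 2^(-5)
    = 0.5 + 0.5 + 0.25 + 0.03125 + 0.03125
    = 42/32 = 1.3125
Since 1.3125 > 1, Kraft's inequality is NOT satisfied.
A prefix code with these lengths CANNOT exist.

Kraft sum = 1.3125. Not satisfied.


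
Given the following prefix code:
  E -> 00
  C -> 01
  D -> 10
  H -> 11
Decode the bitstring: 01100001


Decoding step by step:
Bits 01 -> C
Bits 10 -> D
Bits 00 -> E
Bits 01 -> C


Decoded message: CDEC


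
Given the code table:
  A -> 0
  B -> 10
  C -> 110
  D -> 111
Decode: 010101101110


Decoding:
0 -> A
10 -> B
10 -> B
110 -> C
111 -> D
0 -> A


Result: ABBCDA


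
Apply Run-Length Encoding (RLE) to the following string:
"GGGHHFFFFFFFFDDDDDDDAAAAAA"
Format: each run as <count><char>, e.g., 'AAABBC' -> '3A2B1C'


Scanning runs left to right:
  i=0: run of 'G' x 3 -> '3G'
  i=3: run of 'H' x 2 -> '2H'
  i=5: run of 'F' x 8 -> '8F'
  i=13: run of 'D' x 7 -> '7D'
  i=20: run of 'A' x 6 -> '6A'

RLE = 3G2H8F7D6A


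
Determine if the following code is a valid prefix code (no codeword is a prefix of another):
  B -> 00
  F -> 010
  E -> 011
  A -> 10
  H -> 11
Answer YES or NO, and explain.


Checking each pair (does one codeword prefix another?):
  B='00' vs F='010': no prefix
  B='00' vs E='011': no prefix
  B='00' vs A='10': no prefix
  B='00' vs H='11': no prefix
  F='010' vs B='00': no prefix
  F='010' vs E='011': no prefix
  F='010' vs A='10': no prefix
  F='010' vs H='11': no prefix
  E='011' vs B='00': no prefix
  E='011' vs F='010': no prefix
  E='011' vs A='10': no prefix
  E='011' vs H='11': no prefix
  A='10' vs B='00': no prefix
  A='10' vs F='010': no prefix
  A='10' vs E='011': no prefix
  A='10' vs H='11': no prefix
  H='11' vs B='00': no prefix
  H='11' vs F='010': no prefix
  H='11' vs E='011': no prefix
  H='11' vs A='10': no prefix
No violation found over all pairs.

YES -- this is a valid prefix code. No codeword is a prefix of any other codeword.


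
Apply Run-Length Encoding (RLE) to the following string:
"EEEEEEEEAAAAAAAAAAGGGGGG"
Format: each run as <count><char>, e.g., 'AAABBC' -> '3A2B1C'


Scanning runs left to right:
  i=0: run of 'E' x 8 -> '8E'
  i=8: run of 'A' x 10 -> '10A'
  i=18: run of 'G' x 6 -> '6G'

RLE = 8E10A6G


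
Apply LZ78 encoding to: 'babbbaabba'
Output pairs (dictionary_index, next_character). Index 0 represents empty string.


LZ78 encoding steps:
Dictionary: {0: ''}
Step 1: w='' (idx 0), next='b' -> output (0, 'b'), add 'b' as idx 1
Step 2: w='' (idx 0), next='a' -> output (0, 'a'), add 'a' as idx 2
Step 3: w='b' (idx 1), next='b' -> output (1, 'b'), add 'bb' as idx 3
Step 4: w='b' (idx 1), next='a' -> output (1, 'a'), add 'ba' as idx 4
Step 5: w='a' (idx 2), next='b' -> output (2, 'b'), add 'ab' as idx 5
Step 6: w='ba' (idx 4), end of input -> output (4, '')


Encoded: [(0, 'b'), (0, 'a'), (1, 'b'), (1, 'a'), (2, 'b'), (4, '')]


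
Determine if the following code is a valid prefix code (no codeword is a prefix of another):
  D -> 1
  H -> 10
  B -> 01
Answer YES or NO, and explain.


Checking each pair (does one codeword prefix another?):
  D='1' vs H='10': prefix -- VIOLATION

NO -- this is NOT a valid prefix code. D (1) is a prefix of H (10).


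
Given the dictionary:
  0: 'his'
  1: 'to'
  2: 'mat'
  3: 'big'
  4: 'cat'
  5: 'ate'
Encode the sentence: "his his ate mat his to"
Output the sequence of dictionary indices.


Look up each word in the dictionary:
  'his' -> 0
  'his' -> 0
  'ate' -> 5
  'mat' -> 2
  'his' -> 0
  'to' -> 1

Encoded: [0, 0, 5, 2, 0, 1]


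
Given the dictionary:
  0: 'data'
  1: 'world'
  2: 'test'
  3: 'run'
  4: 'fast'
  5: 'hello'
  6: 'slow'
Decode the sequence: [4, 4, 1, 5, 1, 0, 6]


Look up each index in the dictionary:
  4 -> 'fast'
  4 -> 'fast'
  1 -> 'world'
  5 -> 'hello'
  1 -> 'world'
  0 -> 'data'
  6 -> 'slow'

Decoded: "fast fast world hello world data slow"


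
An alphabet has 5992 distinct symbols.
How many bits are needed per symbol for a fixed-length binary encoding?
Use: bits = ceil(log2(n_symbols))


log2(5992) = 12.5488
Bracket: 2^12 = 4096 < 5992 <= 2^13 = 8192
So ceil(log2(5992)) = 13

bits = ceil(log2(5992)) = ceil(12.5488) = 13 bits


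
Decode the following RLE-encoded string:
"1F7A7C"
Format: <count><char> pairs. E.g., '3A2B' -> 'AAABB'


Expanding each <count><char> pair:
  1F -> 'F'
  7A -> 'AAAAAAA'
  7C -> 'CCCCCCC'

Decoded = FAAAAAAACCCCCCC


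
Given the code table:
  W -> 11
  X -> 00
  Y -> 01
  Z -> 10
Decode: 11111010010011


Decoding:
11 -> W
11 -> W
10 -> Z
10 -> Z
01 -> Y
00 -> X
11 -> W


Result: WWZZYXW


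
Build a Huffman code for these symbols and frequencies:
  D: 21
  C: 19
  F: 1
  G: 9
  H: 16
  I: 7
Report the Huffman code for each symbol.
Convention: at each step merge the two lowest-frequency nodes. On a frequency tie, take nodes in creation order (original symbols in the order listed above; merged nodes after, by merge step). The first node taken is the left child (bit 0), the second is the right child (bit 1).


Huffman tree construction:
Step 1: Merge F(1) + I(7) = 8
Step 2: Merge (F+I)(8) + G(9) = 17
Step 3: Merge H(16) + ((F+I)+G)(17) = 33
Step 4: Merge C(19) + D(21) = 40
Step 5: Merge (H+((F+I)+G))(33) + (C+D)(40) = 73
Read each symbol's code off the tree from the root (left child = 0, right child = 1).

Codes:
  D: 11 (length 2)
  C: 10 (length 2)
  F: 0100 (length 4)
  G: 011 (length 3)
  H: 00 (length 2)
  I: 0101 (length 4)
Average code length: 171/73 = 2.3425 bits/symbol


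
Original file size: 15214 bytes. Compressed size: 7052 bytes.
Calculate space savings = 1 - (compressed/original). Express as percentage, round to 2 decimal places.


ratio = compressed/original = 7052/15214 = 0.46352
savings = 1 - ratio = 1 - 0.46352 = 0.53648
as a percentage: 0.53648 * 100 = 53.65%

Space savings = 1 - 7052/15214 = 53.65%


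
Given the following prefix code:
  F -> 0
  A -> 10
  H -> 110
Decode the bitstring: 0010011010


Decoding step by step:
Bits 0 -> F
Bits 0 -> F
Bits 10 -> A
Bits 0 -> F
Bits 110 -> H
Bits 10 -> A


Decoded message: FFAFHA


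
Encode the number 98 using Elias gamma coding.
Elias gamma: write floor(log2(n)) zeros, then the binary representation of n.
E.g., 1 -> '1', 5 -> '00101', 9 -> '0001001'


num_bits = floor(log2(98)) + 1 = 7
leading_zeros = num_bits - 1 = 6
binary(98) = 1100010

Elias gamma(98) = '000000' + '1100010' = 0000001100010 (13 bits)


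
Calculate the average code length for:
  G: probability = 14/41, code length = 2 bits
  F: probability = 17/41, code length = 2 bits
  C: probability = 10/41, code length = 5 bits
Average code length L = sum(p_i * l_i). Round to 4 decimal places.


Weighted contributions p_i * l_i:
  G: (14/41) * 2 = 28/41
  F: (17/41) * 2 = 34/41
  C: (10/41) * 5 = 50/41
Sum = (28 + 34 + 50)/41 = 112/41

L = 112/41 = 2.7317 bits/symbol


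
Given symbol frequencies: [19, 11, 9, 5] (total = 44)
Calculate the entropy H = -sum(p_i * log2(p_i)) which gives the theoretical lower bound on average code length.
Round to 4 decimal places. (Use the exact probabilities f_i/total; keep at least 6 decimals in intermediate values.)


Per-symbol terms -p_i * log2(p_i) with p_i = f_i/44:
  p = 19/44 = 0.431818: log2(p) = -1.211504, -p*log2(p) = 0.523149
  p = 11/44 = 0.250000: log2(p) = -2.000000, -p*log2(p) = 0.500000
  p = 9/44 = 0.204545: log2(p) = -2.289507, -p*log2(p) = 0.468308
  p = 5/44 = 0.113636: log2(p) = -3.137504, -p*log2(p) = 0.356534
H = 0.523149 + 0.500000 + 0.468308 + 0.356534 = 1.847991

H = 1.848 bits/symbol


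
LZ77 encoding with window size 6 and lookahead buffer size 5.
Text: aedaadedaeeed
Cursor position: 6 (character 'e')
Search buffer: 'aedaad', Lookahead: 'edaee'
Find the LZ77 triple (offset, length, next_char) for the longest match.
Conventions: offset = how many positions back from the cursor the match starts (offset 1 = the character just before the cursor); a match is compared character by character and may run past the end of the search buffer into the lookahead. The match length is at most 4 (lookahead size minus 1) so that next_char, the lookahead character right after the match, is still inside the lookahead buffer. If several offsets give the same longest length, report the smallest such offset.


Try each offset into the search buffer:
  offset=1 (pos 5, char 'd'): match length 0
  offset=2 (pos 4, char 'a'): match length 0
  offset=3 (pos 3, char 'a'): match length 0
  offset=4 (pos 2, char 'd'): match length 0
  offset=5 (pos 1, char 'e'): match length 3
  offset=6 (pos 0, char 'a'): match length 0
Longest match has length 3 at offset 5.
next_char = character at position 6 + 3 = 9 -> 'e'

Best match: offset=5, length=3 (matching 'eda' starting at position 1)
LZ77 triple: (5, 3, 'e')


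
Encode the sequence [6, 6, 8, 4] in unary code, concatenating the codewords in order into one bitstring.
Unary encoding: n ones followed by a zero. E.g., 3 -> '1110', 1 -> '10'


Encode each number as n ones followed by a terminating 0:
  6 -> 1111110 (7 bits)
  6 -> 1111110 (7 bits)
  8 -> 111111110 (9 bits)
  4 -> 11110 (5 bits)
Total length = 7 + 7 + 9 + 5 = 28 bits.

Unary([6, 6, 8, 4]) = 1111110111111011111111011110 (28 bits)


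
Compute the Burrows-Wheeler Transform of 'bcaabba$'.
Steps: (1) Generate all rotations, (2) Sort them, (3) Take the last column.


Rotations (sorted):
  0: $bcaabba -> last char: a
  1: a$bcaabb -> last char: b
  2: aabba$bc -> last char: c
  3: abba$bca -> last char: a
  4: ba$bcaab -> last char: b
  5: bba$bcaa -> last char: a
  6: bcaabba$ -> last char: $
  7: caabba$b -> last char: b


BWT = abcaba$b


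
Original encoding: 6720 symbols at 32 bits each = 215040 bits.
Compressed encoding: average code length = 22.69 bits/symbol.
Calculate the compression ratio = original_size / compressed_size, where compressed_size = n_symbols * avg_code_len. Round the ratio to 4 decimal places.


original_size = n_symbols * orig_bits = 6720 * 32 = 215040 bits
compressed_size = n_symbols * avg_code_len = 6720 * 22.69 = 152476.8 bits
ratio = original_size / compressed_size = 215040 / 152476.8 = 1.4103

Compression ratio = 1.4103


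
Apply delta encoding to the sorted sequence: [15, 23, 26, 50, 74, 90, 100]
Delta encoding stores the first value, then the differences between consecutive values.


First value: 15
Deltas:
  23 - 15 = 8
  26 - 23 = 3
  50 - 26 = 24
  74 - 50 = 24
  90 - 74 = 16
  100 - 90 = 10


Delta encoded: [15, 8, 3, 24, 24, 16, 10]


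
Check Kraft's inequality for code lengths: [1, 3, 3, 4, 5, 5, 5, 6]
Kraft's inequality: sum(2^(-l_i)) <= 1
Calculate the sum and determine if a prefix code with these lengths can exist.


Sum = 2^(-1) + 2^(-3) + 2^(-3) + 2^(-4) + 2^(-5) + 2^(-5) + 2^(-5) + 2^(-6)
    = 0.5 + 0.125 + 0.125 + 0.0625 + 0.03125 + 0.03125 + 0.03125 + 0.015625
    = 59/64 = 0.921875
Since 0.921875 <= 1, Kraft's inequality IS satisfied.
A prefix code with these lengths CAN exist.

Kraft sum = 0.921875. Satisfied.


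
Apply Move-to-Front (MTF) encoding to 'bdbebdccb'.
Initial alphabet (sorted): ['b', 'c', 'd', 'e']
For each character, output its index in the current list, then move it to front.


MTF encoding:
'b': index 0 in ['b', 'c', 'd', 'e'] -> ['b', 'c', 'd', 'e']
'd': index 2 in ['b', 'c', 'd', 'e'] -> ['d', 'b', 'c', 'e']
'b': index 1 in ['d', 'b', 'c', 'e'] -> ['b', 'd', 'c', 'e']
'e': index 3 in ['b', 'd', 'c', 'e'] -> ['e', 'b', 'd', 'c']
'b': index 1 in ['e', 'b', 'd', 'c'] -> ['b', 'e', 'd', 'c']
'd': index 2 in ['b', 'e', 'd', 'c'] -> ['d', 'b', 'e', 'c']
'c': index 3 in ['d', 'b', 'e', 'c'] -> ['c', 'd', 'b', 'e']
'c': index 0 in ['c', 'd', 'b', 'e'] -> ['c', 'd', 'b', 'e']
'b': index 2 in ['c', 'd', 'b', 'e'] -> ['b', 'c', 'd', 'e']


Output: [0, 2, 1, 3, 1, 2, 3, 0, 2]
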